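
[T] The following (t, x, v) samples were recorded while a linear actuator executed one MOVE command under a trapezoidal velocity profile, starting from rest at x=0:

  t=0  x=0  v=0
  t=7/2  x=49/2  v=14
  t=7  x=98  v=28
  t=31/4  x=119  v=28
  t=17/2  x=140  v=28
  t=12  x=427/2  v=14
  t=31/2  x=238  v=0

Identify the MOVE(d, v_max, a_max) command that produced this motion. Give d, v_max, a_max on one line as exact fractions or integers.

d=238 v_max=28 a_max=4

final state: t=31/2, x=238, v=0 → d = 238
a_max = (14−0)/(7/2−0) = 4
max v = 28 over t∈[7,17/2] → v_max = 28
check: 28·(7+3/2) = 238 ✓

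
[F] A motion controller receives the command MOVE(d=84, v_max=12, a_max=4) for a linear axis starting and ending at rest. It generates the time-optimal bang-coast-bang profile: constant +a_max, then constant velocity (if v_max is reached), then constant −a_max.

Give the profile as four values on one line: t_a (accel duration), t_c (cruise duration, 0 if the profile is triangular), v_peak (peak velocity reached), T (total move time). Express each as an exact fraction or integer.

t_a=3 t_c=4 v_peak=12 T=10

vₘ²/aₘ = 12²/4 = 36
84 ≥ 36 → trapezoidal
t_a = 12/4 = 3; v_peak = 12
d_cruise = 84 − 36 = 48; t_c = 48/12 = 4
T = 2·3 + 4 = 10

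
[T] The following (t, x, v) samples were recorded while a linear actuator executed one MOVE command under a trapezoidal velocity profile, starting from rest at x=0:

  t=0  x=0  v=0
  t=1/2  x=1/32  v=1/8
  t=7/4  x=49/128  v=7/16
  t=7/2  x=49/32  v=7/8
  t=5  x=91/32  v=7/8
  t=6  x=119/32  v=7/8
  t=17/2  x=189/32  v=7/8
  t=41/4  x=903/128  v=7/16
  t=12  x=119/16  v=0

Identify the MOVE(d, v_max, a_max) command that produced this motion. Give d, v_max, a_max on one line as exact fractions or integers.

final state: t=12, x=119/16, v=0 → d = 119/16
a_max = (1/8−0)/(1/2−0) = 1/4
max v = 7/8 over t∈[7/2,17/2] → v_max = 7/8
check: 7/8·(7/2+5) = 119/16 ✓

d=119/16 v_max=7/8 a_max=1/4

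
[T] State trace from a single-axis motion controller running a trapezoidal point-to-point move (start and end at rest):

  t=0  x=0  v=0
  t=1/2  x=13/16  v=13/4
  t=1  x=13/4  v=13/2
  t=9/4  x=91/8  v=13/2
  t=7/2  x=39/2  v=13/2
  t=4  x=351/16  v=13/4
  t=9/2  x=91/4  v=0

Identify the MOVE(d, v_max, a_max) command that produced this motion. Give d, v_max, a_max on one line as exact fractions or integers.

d=91/4 v_max=13/2 a_max=13/2

final state: t=9/2, x=91/4, v=0 → d = 91/4
a_max = (13/4−0)/(1/2−0) = 13/2
max v = 13/2 over t∈[1,7/2] → v_max = 13/2
check: 13/2·(1+5/2) = 91/4 ✓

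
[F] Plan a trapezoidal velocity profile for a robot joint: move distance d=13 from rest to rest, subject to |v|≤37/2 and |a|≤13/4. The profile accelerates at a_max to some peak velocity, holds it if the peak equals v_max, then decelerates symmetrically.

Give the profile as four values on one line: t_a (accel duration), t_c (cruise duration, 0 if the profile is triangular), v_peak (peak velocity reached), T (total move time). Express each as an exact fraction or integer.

t_a=2 t_c=0 v_peak=13/2 T=4

(v_max)²/a_max = (37/2)²/(13/4) = 1369/13
13 < 1369/13 ⇒ no cruise
v_peak = √(13·13/4) = √(169/4) = 13/2
t_a = (13/2)/(13/4) = 2; t_c = 0
T = 2·2 = 4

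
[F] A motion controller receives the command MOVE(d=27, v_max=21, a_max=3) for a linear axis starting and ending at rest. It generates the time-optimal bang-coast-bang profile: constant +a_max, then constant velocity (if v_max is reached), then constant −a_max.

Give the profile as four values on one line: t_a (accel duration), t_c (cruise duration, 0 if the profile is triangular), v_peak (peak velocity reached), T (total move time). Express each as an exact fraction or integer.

t_a=3 t_c=0 v_peak=9 T=6

vₘ²/aₘ = 21²/3 = 147
27 < 147 → triangular
v_peak = √(27·3) = √81 = 9
t_a = 9/3 = 3; t_c = 0
T = 2·3 = 6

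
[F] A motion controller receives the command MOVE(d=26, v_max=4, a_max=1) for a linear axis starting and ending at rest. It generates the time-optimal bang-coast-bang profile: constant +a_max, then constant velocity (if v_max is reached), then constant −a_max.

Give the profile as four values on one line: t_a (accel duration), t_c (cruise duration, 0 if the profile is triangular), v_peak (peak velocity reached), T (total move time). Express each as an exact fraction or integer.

t_a=4 t_c=5/2 v_peak=4 T=21/2

(v_max)²/a_max = 4²/1 = 16
26 ≥ 16 ⇒ cruise phase
t_a = 4/1 = 4; v_peak = 4
d_cruise = 26 − 16 = 10; t_c = 10/4 = 5/2
T = 2·4 + 5/2 = 21/2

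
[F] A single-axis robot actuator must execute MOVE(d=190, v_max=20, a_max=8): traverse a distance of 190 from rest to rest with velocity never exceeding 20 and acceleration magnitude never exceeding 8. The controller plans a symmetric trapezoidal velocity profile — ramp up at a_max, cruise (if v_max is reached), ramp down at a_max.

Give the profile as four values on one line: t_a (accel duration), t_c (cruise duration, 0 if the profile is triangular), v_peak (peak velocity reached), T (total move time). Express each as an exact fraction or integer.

(v_max)²/a_max = 20²/8 = 50
190 ≥ 50 so v_max reached
t_a = 20/8 = 5/2; v_peak = 20
d_cruise = 190 − 50 = 140; t_c = 140/20 = 7
T = 2·5/2 + 7 = 12

t_a=5/2 t_c=7 v_peak=20 T=12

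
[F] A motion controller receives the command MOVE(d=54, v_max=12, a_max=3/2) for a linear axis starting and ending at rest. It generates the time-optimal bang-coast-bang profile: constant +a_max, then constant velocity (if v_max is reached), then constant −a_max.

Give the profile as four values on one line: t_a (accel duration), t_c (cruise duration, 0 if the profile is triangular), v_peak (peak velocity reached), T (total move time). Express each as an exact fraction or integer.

t_a=6 t_c=0 v_peak=9 T=12

v_max²/a_max = 12²/(3/2) = 96
54 < 96 so t_c = 0
v_peak = √(54·3/2) = √81 = 9
t_a = 9/(3/2) = 6; t_c = 0
T = 2·6 = 12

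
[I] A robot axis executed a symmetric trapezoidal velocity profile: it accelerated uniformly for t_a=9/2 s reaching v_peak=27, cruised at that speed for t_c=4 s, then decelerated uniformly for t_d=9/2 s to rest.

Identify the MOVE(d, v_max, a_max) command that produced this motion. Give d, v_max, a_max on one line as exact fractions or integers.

a_max = 27/(9/2) = 6
d_a = ½·27·9/2 = 243/4; d_c = 27·4 = 108
d = 2·243/4 + 108 = 459/2
t_c = 4 > 0 ⇒ limit active, v_max = 27

d=459/2 v_max=27 a_max=6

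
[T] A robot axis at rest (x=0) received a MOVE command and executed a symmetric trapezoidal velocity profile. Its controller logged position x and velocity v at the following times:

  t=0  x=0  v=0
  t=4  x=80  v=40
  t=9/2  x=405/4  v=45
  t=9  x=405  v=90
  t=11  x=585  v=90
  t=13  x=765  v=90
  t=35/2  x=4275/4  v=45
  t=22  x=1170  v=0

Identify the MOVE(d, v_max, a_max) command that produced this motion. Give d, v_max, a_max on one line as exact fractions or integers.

final state: t=22, x=1170, v=0 → d = 1170
a_max = (40−0)/(4−0) = 10
max v = 90 over t∈[9,13] → v_max = 90
check: 90·(9+4) = 1170 ✓

d=1170 v_max=90 a_max=10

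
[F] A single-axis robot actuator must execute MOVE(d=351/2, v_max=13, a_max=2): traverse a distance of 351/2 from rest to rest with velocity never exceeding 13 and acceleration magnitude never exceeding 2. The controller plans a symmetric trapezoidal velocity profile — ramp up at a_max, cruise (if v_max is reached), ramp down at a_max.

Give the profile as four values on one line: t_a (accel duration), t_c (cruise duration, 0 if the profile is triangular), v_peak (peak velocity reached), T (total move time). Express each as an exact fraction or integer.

t_a=13/2 t_c=7 v_peak=13 T=20

(v_max)²/a_max = 13²/2 = 169/2
351/2 ≥ 169/2 so v_max reached
t_a = 13/2; v_peak = 13
d_cruise = 351/2 − 169/2 = 91; t_c = 91/13 = 7
T = 2·13/2 + 7 = 20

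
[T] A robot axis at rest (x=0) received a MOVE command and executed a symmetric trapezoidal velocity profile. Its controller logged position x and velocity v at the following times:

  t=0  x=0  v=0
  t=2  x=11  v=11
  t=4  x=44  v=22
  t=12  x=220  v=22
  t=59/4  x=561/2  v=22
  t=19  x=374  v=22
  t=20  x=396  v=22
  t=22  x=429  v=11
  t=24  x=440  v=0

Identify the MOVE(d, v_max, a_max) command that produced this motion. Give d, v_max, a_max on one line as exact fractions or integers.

d=440 v_max=22 a_max=11/2

final state: t=24, x=440, v=0 → d = 440
a_max = (11−0)/(2−0) = 11/2
max v = 22 over t∈[4,20] → v_max = 22
check: 22·(4+16) = 440 ✓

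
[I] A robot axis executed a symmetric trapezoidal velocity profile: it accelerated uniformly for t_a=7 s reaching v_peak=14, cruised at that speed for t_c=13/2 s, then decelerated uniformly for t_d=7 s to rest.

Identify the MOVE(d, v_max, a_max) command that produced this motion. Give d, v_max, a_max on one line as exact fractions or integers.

d=189 v_max=14 a_max=2

a_max = 14/7 = 2
d_a = ½·14·7 = 49; d_c = 14·13/2 = 91
d = 2·49 + 91 = 189
t_c = 13/2 > 0 → v_max = v_peak = 14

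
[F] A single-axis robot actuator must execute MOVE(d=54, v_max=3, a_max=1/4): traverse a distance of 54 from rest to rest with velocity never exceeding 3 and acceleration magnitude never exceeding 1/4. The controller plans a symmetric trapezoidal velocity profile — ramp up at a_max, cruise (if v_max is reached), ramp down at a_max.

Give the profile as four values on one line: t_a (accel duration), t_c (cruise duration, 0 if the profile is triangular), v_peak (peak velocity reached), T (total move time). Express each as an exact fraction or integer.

(v_max)²/a_max = 3²/(1/4) = 36
54 ≥ 36 ⇒ cruise phase
t_a = 3/(1/4) = 12; v_peak = 3
d_cruise = 54 − 36 = 18; t_c = 18/3 = 6
T = 2·12 + 6 = 30

t_a=12 t_c=6 v_peak=3 T=30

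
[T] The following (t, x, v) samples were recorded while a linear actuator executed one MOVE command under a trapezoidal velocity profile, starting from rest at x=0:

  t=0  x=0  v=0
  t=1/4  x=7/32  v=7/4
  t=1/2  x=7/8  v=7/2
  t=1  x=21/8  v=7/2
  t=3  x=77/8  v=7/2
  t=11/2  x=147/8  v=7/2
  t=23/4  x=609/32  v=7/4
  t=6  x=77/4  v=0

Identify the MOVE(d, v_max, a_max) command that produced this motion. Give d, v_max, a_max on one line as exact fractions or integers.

d=77/4 v_max=7/2 a_max=7

final state: t=6, x=77/4, v=0 → d = 77/4
a_max = (7/4−0)/(1/4−0) = 7
max v = 7/2 over t∈[1/2,11/2] → v_max = 7/2
check: 7/2·(1/2+5) = 77/4 ✓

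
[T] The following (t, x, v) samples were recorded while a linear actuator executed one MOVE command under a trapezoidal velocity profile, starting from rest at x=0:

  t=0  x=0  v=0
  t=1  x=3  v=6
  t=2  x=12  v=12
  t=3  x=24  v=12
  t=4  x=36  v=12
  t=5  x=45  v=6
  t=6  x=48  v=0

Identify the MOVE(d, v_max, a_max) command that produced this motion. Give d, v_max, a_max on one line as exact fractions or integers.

d=48 v_max=12 a_max=6

final state: t=6, x=48, v=0 → d = 48
a_max = (6−0)/(1−0) = 6
max v = 12 over t∈[2,4] → v_max = 12
check: 12·(2+2) = 48 ✓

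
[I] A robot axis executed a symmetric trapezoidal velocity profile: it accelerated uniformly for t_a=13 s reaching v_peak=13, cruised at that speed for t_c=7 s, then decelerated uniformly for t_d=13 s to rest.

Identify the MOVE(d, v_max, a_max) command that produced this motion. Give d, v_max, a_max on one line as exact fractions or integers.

d=260 v_max=13 a_max=1

a_max = 13/13 = 1
d_a = ½·13·13 = 169/2; d_c = 13·7 = 91
d = 2·169/2 + 91 = 260
t_c = 7 > 0 so v_max = 13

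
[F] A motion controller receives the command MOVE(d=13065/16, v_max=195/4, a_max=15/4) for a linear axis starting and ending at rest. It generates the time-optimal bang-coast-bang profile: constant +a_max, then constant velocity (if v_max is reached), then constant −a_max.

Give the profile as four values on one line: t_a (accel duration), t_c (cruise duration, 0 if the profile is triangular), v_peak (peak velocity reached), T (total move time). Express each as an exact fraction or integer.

t_a=13 t_c=15/4 v_peak=195/4 T=119/4

vₘ²/aₘ = (195/4)²/(15/4) = 2535/4
13065/16 ≥ 2535/4 ⇒ cruise phase
t_a = (195/4)/(15/4) = 13; v_peak = 195/4
d_cruise = 13065/16 − 2535/4 = 2925/16; t_c = (2925/16)/(195/4) = 15/4
T = 2·13 + 15/4 = 119/4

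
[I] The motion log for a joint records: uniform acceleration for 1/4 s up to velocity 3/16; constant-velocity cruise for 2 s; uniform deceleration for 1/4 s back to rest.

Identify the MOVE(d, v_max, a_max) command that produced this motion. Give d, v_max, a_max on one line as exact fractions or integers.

a_max = (3/16)/(1/4) = 3/4
d_a = ½·3/16·1/4 = 3/128; d_c = 3/16·2 = 3/8
d = 2·3/128 + 3/8 = 27/64
t_c = 2 > 0 → v_max = v_peak = 3/16

d=27/64 v_max=3/16 a_max=3/4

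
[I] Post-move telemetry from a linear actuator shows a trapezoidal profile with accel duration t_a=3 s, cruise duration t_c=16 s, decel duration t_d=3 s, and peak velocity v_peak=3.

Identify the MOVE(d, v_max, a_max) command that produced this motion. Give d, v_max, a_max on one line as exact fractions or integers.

d=57 v_max=3 a_max=1

a_max = 3/3 = 1
d_a = ½·3·3 = 9/2; d_c = 3·16 = 48
d = 2·9/2 + 48 = 57
t_c = 16 > 0 ⇒ limit active, v_max = 3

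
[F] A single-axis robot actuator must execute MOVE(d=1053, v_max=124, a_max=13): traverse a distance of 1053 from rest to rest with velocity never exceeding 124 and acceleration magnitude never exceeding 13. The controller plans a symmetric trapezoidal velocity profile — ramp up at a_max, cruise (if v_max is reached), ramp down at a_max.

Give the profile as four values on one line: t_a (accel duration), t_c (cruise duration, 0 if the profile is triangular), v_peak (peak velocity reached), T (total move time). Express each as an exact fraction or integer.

t_a=9 t_c=0 v_peak=117 T=18

(v_max)²/a_max = 124²/13 = 15376/13
1053 < 15376/13 → triangular
v_peak = √(1053·13) = √13689 = 117
t_a = 117/13 = 9; t_c = 0
T = 2·9 = 18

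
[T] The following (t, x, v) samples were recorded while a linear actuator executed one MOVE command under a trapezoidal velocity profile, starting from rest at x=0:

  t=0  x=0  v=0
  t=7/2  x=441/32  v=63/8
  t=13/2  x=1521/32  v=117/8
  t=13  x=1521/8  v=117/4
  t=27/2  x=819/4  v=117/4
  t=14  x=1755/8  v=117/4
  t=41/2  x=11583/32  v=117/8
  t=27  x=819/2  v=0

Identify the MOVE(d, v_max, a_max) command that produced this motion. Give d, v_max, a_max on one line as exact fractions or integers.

final state: t=27, x=819/2, v=0 → d = 819/2
a_max = (63/8−0)/(7/2−0) = 9/4
max v = 117/4 over t∈[13,14] → v_max = 117/4
check: 117/4·(13+1) = 819/2 ✓

d=819/2 v_max=117/4 a_max=9/4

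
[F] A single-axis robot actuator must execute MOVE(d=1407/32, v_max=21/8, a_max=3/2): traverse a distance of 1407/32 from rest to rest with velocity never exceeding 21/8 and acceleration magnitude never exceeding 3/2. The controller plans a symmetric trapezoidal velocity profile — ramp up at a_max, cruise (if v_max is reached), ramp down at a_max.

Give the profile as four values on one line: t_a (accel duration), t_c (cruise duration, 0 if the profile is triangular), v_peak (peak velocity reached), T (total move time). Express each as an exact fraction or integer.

t_a=7/4 t_c=15 v_peak=21/8 T=37/2

v_max²/a_max = (21/8)²/(3/2) = 147/32
1407/32 ≥ 147/32 ⇒ cruise phase
t_a = (21/8)/(3/2) = 7/4; v_peak = 21/8
d_cruise = 1407/32 − 147/32 = 315/8; t_c = (315/8)/(21/8) = 15
T = 2·7/4 + 15 = 37/2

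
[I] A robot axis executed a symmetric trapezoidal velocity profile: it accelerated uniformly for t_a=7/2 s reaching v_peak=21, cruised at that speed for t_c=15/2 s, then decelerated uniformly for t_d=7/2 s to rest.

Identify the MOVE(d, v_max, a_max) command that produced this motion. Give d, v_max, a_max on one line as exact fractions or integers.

a_max = 21/(7/2) = 6
d_a = ½·21·7/2 = 147/4; d_c = 21·15/2 = 315/2
d = 2·147/4 + 315/2 = 231
t_c = 15/2 > 0 so v_max = 21

d=231 v_max=21 a_max=6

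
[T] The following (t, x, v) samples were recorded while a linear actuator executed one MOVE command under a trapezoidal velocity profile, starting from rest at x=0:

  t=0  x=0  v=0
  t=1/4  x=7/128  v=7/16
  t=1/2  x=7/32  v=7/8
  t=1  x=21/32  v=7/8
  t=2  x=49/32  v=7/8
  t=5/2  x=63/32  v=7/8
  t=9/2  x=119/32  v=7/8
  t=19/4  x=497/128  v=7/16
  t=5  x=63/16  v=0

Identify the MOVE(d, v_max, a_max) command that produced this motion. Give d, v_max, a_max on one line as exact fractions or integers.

d=63/16 v_max=7/8 a_max=7/4

final state: t=5, x=63/16, v=0 → d = 63/16
a_max = (7/16−0)/(1/4−0) = 7/4
max v = 7/8 over t∈[1/2,9/2] → v_max = 7/8
check: 7/8·(1/2+4) = 63/16 ✓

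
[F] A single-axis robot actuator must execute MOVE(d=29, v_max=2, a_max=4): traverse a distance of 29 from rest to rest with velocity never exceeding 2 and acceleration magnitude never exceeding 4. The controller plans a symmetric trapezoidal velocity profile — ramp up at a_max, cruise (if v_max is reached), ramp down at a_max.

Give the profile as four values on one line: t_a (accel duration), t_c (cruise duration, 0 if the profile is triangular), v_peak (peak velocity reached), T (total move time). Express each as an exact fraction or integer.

t_a=1/2 t_c=14 v_peak=2 T=15

v_max²/a_max = 2²/4 = 1
29 ≥ 1 so v_max reached
t_a = 2/4 = 1/2; v_peak = 2
d_cruise = 29 − 1 = 28; t_c = 28/2 = 14
T = 2·1/2 + 14 = 15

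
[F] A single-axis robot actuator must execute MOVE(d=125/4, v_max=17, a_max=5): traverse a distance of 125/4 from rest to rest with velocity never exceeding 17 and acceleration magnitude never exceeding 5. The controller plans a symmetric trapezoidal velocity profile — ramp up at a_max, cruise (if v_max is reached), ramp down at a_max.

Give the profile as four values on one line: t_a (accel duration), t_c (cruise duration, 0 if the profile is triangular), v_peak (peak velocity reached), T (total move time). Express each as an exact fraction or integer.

v_max²/a_max = 17²/5 = 289/5
125/4 < 289/5 → triangular
v_peak = √(125/4·5) = √(625/4) = 25/2
t_a = (25/2)/5 = 5/2; t_c = 0
T = 2·5/2 = 5

t_a=5/2 t_c=0 v_peak=25/2 T=5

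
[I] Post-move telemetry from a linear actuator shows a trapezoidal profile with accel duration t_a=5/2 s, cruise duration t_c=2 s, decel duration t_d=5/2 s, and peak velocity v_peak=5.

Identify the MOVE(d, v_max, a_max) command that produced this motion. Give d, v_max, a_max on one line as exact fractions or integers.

d=45/2 v_max=5 a_max=2

a_max = 5/(5/2) = 2
d_a = ½·5·5/2 = 25/4; d_c = 5·2 = 10
d = 2·25/4 + 10 = 45/2
t_c = 2 > 0 ⇒ limit active, v_max = 5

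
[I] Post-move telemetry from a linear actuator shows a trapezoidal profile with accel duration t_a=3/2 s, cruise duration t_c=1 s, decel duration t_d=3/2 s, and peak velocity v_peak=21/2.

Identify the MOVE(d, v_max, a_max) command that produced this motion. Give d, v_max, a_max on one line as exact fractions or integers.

d=105/4 v_max=21/2 a_max=7

a_max = (21/2)/(3/2) = 7
d_a = ½·21/2·3/2 = 63/8; d_c = 21/2·1 = 21/2
d = 2·63/8 + 21/2 = 105/4
t_c = 1 > 0 ⇒ limit active, v_max = 21/2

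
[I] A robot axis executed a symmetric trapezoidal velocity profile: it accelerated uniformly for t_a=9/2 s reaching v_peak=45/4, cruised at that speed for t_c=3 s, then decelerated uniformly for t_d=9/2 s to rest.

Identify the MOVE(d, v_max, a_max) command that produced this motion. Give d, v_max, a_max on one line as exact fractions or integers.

d=675/8 v_max=45/4 a_max=5/2

a_max = (45/4)/(9/2) = 5/2
d_a = ½·45/4·9/2 = 405/16; d_c = 45/4·3 = 135/4
d = 2·405/16 + 135/4 = 675/8
t_c = 3 > 0 ⇒ limit active, v_max = 45/4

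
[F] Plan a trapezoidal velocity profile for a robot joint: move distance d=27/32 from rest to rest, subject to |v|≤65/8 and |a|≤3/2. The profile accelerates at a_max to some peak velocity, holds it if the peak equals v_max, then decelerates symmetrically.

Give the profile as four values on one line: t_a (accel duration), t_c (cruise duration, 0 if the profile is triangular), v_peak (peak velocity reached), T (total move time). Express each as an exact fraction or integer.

v_max²/a_max = (65/8)²/(3/2) = 4225/96
27/32 < 4225/96 → triangular
v_peak = √(27/32·3/2) = √(81/64) = 9/8
t_a = (9/8)/(3/2) = 3/4; t_c = 0
T = 2·3/4 = 3/2

t_a=3/4 t_c=0 v_peak=9/8 T=3/2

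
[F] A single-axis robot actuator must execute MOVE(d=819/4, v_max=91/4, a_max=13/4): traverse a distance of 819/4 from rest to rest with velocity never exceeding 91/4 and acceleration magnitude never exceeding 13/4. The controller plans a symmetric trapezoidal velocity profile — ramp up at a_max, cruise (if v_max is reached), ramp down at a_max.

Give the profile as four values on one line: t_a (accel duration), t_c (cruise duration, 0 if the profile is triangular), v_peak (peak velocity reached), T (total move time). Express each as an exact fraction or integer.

v_max²/a_max = (91/4)²/(13/4) = 637/4
819/4 ≥ 637/4 ⇒ cruise phase
t_a = (91/4)/(13/4) = 7; v_peak = 91/4
d_cruise = 819/4 − 637/4 = 91/2; t_c = (91/2)/(91/4) = 2
T = 2·7 + 2 = 16

t_a=7 t_c=2 v_peak=91/4 T=16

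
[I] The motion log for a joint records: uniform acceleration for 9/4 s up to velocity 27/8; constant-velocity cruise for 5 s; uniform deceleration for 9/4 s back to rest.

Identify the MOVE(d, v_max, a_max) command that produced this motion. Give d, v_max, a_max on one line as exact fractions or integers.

d=783/32 v_max=27/8 a_max=3/2

a_max = (27/8)/(9/4) = 3/2
d_a = ½·27/8·9/4 = 243/64; d_c = 27/8·5 = 135/8
d = 2·243/64 + 135/8 = 783/32
t_c = 5 > 0 → v_max = v_peak = 27/8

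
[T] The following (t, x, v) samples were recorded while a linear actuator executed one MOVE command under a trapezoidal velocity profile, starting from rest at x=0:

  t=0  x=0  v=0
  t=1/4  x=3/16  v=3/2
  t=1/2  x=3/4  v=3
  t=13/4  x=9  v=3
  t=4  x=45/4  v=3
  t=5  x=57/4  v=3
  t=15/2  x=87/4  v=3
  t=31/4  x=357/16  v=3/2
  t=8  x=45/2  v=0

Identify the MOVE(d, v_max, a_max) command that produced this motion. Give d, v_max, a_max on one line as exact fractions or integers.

d=45/2 v_max=3 a_max=6

final state: t=8, x=45/2, v=0 → d = 45/2
a_max = (3/2−0)/(1/4−0) = 6
max v = 3 over t∈[1/2,15/2] → v_max = 3
check: 3·(1/2+7) = 45/2 ✓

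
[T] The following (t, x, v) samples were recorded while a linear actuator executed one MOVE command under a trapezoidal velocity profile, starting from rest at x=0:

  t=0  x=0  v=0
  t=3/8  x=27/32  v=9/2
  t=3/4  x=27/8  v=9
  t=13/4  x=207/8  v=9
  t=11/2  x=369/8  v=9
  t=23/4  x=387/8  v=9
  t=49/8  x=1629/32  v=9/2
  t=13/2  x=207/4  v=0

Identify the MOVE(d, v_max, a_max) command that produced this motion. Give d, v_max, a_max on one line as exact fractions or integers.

d=207/4 v_max=9 a_max=12

final state: t=13/2, x=207/4, v=0 → d = 207/4
a_max = (9/2−0)/(3/8−0) = 12
max v = 9 over t∈[3/4,23/4] → v_max = 9
check: 9·(3/4+5) = 207/4 ✓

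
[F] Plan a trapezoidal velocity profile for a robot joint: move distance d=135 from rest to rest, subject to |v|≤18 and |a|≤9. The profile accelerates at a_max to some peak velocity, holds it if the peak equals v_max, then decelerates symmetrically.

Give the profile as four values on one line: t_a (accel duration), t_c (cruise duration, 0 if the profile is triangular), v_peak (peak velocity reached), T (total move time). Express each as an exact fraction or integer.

t_a=2 t_c=11/2 v_peak=18 T=19/2

(v_max)²/a_max = 18²/9 = 36
135 ≥ 36 so v_max reached
t_a = 18/9 = 2; v_peak = 18
d_cruise = 135 − 36 = 99; t_c = 99/18 = 11/2
T = 2·2 + 11/2 = 19/2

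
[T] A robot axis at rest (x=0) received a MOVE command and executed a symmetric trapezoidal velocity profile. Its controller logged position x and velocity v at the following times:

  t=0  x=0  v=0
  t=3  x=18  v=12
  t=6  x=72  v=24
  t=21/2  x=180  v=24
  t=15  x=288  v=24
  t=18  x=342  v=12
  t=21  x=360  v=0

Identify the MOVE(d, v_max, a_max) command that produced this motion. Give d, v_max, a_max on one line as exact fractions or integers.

final state: t=21, x=360, v=0 → d = 360
a_max = (12−0)/(3−0) = 4
max v = 24 over t∈[6,15] → v_max = 24
check: 24·(6+9) = 360 ✓

d=360 v_max=24 a_max=4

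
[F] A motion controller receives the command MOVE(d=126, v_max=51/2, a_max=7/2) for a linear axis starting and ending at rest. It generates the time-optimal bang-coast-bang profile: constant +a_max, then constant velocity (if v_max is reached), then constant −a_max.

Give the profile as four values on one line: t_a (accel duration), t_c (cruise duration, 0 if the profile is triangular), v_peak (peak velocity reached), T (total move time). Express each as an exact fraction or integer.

vₘ²/aₘ = (51/2)²/(7/2) = 2601/14
126 < 2601/14 → triangular
v_peak = √(126·7/2) = √441 = 21
t_a = 21/(7/2) = 6; t_c = 0
T = 2·6 = 12

t_a=6 t_c=0 v_peak=21 T=12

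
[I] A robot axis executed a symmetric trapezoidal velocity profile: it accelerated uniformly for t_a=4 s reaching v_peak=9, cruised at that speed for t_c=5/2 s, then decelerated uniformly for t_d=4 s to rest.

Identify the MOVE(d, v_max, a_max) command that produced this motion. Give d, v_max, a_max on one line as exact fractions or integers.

a_max = 9/4
d_a = ½·9·4 = 18; d_c = 9·5/2 = 45/2
d = 2·18 + 45/2 = 117/2
t_c = 5/2 > 0 ⇒ limit active, v_max = 9

d=117/2 v_max=9 a_max=9/4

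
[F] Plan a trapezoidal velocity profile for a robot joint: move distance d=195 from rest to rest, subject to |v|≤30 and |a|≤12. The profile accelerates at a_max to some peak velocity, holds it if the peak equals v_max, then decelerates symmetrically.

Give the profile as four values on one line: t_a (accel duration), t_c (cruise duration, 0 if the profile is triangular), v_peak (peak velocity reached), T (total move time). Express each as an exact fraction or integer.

vₘ²/aₘ = 30²/12 = 75
195 ≥ 75 so v_max reached
t_a = 30/12 = 5/2; v_peak = 30
d_cruise = 195 − 75 = 120; t_c = 120/30 = 4
T = 2·5/2 + 4 = 9

t_a=5/2 t_c=4 v_peak=30 T=9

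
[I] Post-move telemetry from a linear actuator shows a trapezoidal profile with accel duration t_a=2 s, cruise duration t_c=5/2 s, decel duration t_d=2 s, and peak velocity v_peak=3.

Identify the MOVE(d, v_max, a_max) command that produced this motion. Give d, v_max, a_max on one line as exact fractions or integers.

d=27/2 v_max=3 a_max=3/2

a_max = 3/2
d_a = ½·3·2 = 3; d_c = 3·5/2 = 15/2
d = 2·3 + 15/2 = 27/2
t_c = 5/2 > 0 → v_max = v_peak = 3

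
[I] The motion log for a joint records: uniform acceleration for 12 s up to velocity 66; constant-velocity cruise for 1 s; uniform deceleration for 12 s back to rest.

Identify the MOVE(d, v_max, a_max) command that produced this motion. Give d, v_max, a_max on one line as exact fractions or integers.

d=858 v_max=66 a_max=11/2

a_max = 66/12 = 11/2
d_a = ½·66·12 = 396; d_c = 66·1 = 66
d = 2·396 + 66 = 858
t_c = 1 > 0 so v_max = 66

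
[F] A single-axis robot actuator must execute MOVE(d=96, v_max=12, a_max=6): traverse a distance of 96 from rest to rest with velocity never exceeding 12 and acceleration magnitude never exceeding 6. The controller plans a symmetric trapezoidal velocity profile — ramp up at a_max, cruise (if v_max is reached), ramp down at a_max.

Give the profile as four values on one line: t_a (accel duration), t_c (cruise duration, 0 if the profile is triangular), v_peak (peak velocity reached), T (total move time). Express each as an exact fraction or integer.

t_a=2 t_c=6 v_peak=12 T=10

(v_max)²/a_max = 12²/6 = 24
96 ≥ 24 ⇒ cruise phase
t_a = 12/6 = 2; v_peak = 12
d_cruise = 96 − 24 = 72; t_c = 72/12 = 6
T = 2·2 + 6 = 10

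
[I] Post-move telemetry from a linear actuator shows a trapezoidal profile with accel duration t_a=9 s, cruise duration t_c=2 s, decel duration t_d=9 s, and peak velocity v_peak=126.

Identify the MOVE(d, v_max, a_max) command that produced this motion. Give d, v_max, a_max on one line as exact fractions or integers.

a_max = 126/9 = 14
d_a = ½·126·9 = 567; d_c = 126·2 = 252
d = 2·567 + 252 = 1386
t_c = 2 > 0 ⇒ limit active, v_max = 126

d=1386 v_max=126 a_max=14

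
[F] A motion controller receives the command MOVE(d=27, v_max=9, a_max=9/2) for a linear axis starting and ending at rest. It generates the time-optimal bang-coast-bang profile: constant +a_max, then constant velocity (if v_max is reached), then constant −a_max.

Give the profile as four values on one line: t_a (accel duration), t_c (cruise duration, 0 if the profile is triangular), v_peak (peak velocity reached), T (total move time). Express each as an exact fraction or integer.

t_a=2 t_c=1 v_peak=9 T=5

vₘ²/aₘ = 9²/(9/2) = 18
27 ≥ 18 → trapezoidal
t_a = 9/(9/2) = 2; v_peak = 9
d_cruise = 27 − 18 = 9; t_c = 9/9 = 1
T = 2·2 + 1 = 5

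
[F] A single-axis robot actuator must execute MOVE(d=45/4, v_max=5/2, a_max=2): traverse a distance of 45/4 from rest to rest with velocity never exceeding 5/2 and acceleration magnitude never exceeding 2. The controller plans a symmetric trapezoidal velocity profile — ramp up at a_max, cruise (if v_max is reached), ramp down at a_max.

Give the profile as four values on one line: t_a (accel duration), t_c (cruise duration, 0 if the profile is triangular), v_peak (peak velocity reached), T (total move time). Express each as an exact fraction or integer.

vₘ²/aₘ = (5/2)²/2 = 25/8
45/4 ≥ 25/8 → trapezoidal
t_a = (5/2)/2 = 5/4; v_peak = 5/2
d_cruise = 45/4 − 25/8 = 65/8; t_c = (65/8)/(5/2) = 13/4
T = 2·5/4 + 13/4 = 23/4

t_a=5/4 t_c=13/4 v_peak=5/2 T=23/4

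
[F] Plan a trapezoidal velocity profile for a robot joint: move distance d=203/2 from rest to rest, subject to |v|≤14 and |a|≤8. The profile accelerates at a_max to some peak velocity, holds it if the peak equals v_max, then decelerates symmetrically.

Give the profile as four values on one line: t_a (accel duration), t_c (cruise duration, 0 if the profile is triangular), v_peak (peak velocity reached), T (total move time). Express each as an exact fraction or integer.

vₘ²/aₘ = 14²/8 = 49/2
203/2 ≥ 49/2 → trapezoidal
t_a = 14/8 = 7/4; v_peak = 14
d_cruise = 203/2 − 49/2 = 77; t_c = 77/14 = 11/2
T = 2·7/4 + 11/2 = 9

t_a=7/4 t_c=11/2 v_peak=14 T=9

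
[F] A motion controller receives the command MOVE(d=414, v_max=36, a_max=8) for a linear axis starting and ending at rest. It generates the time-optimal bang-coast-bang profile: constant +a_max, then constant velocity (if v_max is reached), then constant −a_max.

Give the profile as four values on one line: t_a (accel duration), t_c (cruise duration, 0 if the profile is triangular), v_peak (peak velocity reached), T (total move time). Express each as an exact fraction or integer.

t_a=9/2 t_c=7 v_peak=36 T=16

vₘ²/aₘ = 36²/8 = 162
414 ≥ 162 → trapezoidal
t_a = 36/8 = 9/2; v_peak = 36
d_cruise = 414 − 162 = 252; t_c = 252/36 = 7
T = 2·9/2 + 7 = 16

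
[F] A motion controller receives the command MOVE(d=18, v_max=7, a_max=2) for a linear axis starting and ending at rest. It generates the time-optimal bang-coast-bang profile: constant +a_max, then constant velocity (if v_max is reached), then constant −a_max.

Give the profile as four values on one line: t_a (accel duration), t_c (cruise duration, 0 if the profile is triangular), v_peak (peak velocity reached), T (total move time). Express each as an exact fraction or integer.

t_a=3 t_c=0 v_peak=6 T=6

(v_max)²/a_max = 7²/2 = 49/2
18 < 49/2 so t_c = 0
v_peak = √(18·2) = √36 = 6
t_a = 6/2 = 3; t_c = 0
T = 2·3 = 6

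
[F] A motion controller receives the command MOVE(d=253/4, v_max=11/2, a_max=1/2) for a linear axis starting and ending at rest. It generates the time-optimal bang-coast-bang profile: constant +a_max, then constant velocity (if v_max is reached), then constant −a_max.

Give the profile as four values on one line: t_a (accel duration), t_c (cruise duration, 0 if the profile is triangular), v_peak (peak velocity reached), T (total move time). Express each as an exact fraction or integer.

t_a=11 t_c=1/2 v_peak=11/2 T=45/2

v_max²/a_max = (11/2)²/(1/2) = 121/2
253/4 ≥ 121/2 ⇒ cruise phase
t_a = (11/2)/(1/2) = 11; v_peak = 11/2
d_cruise = 253/4 − 121/2 = 11/4; t_c = (11/4)/(11/2) = 1/2
T = 2·11 + 1/2 = 45/2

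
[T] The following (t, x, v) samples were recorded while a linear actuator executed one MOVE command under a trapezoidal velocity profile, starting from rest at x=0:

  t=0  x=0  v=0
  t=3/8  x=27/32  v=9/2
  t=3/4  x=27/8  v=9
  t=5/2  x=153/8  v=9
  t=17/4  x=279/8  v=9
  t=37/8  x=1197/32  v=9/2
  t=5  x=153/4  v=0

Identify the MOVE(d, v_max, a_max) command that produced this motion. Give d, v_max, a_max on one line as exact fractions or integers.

final state: t=5, x=153/4, v=0 → d = 153/4
a_max = (9/2−0)/(3/8−0) = 12
max v = 9 over t∈[3/4,17/4] → v_max = 9
check: 9·(3/4+7/2) = 153/4 ✓

d=153/4 v_max=9 a_max=12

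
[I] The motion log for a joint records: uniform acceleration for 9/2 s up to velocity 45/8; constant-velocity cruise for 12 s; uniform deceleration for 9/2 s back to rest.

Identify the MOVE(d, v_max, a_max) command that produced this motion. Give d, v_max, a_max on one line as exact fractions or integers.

a_max = (45/8)/(9/2) = 5/4
d_a = ½·45/8·9/2 = 405/32; d_c = 45/8·12 = 135/2
d = 2·405/32 + 135/2 = 1485/16
t_c = 12 > 0 ⇒ limit active, v_max = 45/8

d=1485/16 v_max=45/8 a_max=5/4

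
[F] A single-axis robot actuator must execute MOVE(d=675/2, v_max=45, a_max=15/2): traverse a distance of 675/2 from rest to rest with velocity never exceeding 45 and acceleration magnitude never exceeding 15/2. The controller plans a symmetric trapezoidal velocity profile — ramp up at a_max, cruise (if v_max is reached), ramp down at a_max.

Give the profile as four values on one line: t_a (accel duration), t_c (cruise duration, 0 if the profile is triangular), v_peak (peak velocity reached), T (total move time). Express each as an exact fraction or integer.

t_a=6 t_c=3/2 v_peak=45 T=27/2

v_max²/a_max = 45²/(15/2) = 270
675/2 ≥ 270 ⇒ cruise phase
t_a = 45/(15/2) = 6; v_peak = 45
d_cruise = 675/2 − 270 = 135/2; t_c = (135/2)/45 = 3/2
T = 2·6 + 3/2 = 27/2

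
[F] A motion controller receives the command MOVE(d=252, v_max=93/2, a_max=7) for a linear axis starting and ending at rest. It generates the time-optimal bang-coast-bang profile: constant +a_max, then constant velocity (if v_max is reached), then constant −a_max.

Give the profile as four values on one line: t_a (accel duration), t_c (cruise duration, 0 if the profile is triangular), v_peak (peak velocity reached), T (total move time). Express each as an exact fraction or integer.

t_a=6 t_c=0 v_peak=42 T=12

v_max²/a_max = (93/2)²/7 = 8649/28
252 < 8649/28 ⇒ no cruise
v_peak = √(252·7) = √1764 = 42
t_a = 42/7 = 6; t_c = 0
T = 2·6 = 12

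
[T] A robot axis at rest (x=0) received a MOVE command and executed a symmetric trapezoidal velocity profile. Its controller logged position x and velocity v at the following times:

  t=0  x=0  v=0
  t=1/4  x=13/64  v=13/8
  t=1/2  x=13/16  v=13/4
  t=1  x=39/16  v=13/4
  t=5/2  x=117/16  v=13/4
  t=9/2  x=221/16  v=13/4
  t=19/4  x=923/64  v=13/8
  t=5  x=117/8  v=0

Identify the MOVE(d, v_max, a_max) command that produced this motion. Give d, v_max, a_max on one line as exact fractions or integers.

d=117/8 v_max=13/4 a_max=13/2

final state: t=5, x=117/8, v=0 → d = 117/8
a_max = (13/8−0)/(1/4−0) = 13/2
max v = 13/4 over t∈[1/2,9/2] → v_max = 13/4
check: 13/4·(1/2+4) = 117/8 ✓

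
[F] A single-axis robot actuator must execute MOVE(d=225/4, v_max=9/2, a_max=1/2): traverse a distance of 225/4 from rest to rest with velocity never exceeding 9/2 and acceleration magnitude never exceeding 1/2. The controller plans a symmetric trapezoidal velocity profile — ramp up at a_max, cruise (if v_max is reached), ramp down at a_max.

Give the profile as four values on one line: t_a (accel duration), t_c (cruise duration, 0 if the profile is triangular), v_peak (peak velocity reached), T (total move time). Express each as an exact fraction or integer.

t_a=9 t_c=7/2 v_peak=9/2 T=43/2

v_max²/a_max = (9/2)²/(1/2) = 81/2
225/4 ≥ 81/2 → trapezoidal
t_a = (9/2)/(1/2) = 9; v_peak = 9/2
d_cruise = 225/4 − 81/2 = 63/4; t_c = (63/4)/(9/2) = 7/2
T = 2·9 + 7/2 = 43/2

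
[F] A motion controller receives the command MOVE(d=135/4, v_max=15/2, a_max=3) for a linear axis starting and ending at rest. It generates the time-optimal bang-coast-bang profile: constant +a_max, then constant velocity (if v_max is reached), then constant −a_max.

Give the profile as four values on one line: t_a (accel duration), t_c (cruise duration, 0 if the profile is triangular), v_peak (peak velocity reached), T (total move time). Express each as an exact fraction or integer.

v_max²/a_max = (15/2)²/3 = 75/4
135/4 ≥ 75/4 ⇒ cruise phase
t_a = (15/2)/3 = 5/2; v_peak = 15/2
d_cruise = 135/4 − 75/4 = 15; t_c = 15/(15/2) = 2
T = 2·5/2 + 2 = 7

t_a=5/2 t_c=2 v_peak=15/2 T=7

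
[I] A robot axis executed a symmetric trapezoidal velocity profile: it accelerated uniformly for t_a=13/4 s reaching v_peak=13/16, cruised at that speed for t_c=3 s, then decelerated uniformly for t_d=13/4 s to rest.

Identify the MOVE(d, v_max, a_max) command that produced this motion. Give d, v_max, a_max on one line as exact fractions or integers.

a_max = (13/16)/(13/4) = 1/4
d_a = ½·13/16·13/4 = 169/128; d_c = 13/16·3 = 39/16
d = 2·169/128 + 39/16 = 325/64
t_c = 3 > 0 → v_max = v_peak = 13/16

d=325/64 v_max=13/16 a_max=1/4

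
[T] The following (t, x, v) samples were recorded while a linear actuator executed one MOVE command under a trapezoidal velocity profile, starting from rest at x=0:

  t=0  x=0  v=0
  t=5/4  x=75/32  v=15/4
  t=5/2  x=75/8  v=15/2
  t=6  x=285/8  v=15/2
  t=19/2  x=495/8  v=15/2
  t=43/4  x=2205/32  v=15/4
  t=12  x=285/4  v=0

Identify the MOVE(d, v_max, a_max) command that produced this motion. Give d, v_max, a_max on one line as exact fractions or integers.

d=285/4 v_max=15/2 a_max=3

final state: t=12, x=285/4, v=0 → d = 285/4
a_max = (15/4−0)/(5/4−0) = 3
max v = 15/2 over t∈[5/2,19/2] → v_max = 15/2
check: 15/2·(5/2+7) = 285/4 ✓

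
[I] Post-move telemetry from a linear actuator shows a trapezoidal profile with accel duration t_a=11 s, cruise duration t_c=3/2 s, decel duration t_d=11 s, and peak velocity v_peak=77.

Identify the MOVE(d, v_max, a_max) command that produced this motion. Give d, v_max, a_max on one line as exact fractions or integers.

a_max = 77/11 = 7
d_a = ½·77·11 = 847/2; d_c = 77·3/2 = 231/2
d = 2·847/2 + 231/2 = 1925/2
t_c = 3/2 > 0 ⇒ limit active, v_max = 77

d=1925/2 v_max=77 a_max=7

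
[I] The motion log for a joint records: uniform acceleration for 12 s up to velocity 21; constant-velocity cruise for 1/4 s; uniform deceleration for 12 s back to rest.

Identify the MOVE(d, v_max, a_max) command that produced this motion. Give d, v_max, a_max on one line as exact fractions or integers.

d=1029/4 v_max=21 a_max=7/4

a_max = 21/12 = 7/4
d_a = ½·21·12 = 126; d_c = 21·1/4 = 21/4
d = 2·126 + 21/4 = 1029/4
t_c = 1/4 > 0 ⇒ limit active, v_max = 21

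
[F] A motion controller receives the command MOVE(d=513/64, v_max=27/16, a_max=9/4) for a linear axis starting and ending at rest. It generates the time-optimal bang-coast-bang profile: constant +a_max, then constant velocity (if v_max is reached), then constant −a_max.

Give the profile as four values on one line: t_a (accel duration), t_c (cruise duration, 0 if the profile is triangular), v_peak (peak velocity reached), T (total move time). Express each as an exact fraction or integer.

t_a=3/4 t_c=4 v_peak=27/16 T=11/2

vₘ²/aₘ = (27/16)²/(9/4) = 81/64
513/64 ≥ 81/64 so v_max reached
t_a = (27/16)/(9/4) = 3/4; v_peak = 27/16
d_cruise = 513/64 − 81/64 = 27/4; t_c = (27/4)/(27/16) = 4
T = 2·3/4 + 4 = 11/2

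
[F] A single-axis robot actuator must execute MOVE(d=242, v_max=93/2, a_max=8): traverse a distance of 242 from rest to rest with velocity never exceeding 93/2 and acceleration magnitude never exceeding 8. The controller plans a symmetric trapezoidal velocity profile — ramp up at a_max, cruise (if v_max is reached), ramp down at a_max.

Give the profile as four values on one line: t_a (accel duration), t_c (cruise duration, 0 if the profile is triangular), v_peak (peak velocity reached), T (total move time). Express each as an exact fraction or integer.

t_a=11/2 t_c=0 v_peak=44 T=11

(v_max)²/a_max = (93/2)²/8 = 8649/32
242 < 8649/32 → triangular
v_peak = √(242·8) = √1936 = 44
t_a = 44/8 = 11/2; t_c = 0
T = 2·11/2 = 11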